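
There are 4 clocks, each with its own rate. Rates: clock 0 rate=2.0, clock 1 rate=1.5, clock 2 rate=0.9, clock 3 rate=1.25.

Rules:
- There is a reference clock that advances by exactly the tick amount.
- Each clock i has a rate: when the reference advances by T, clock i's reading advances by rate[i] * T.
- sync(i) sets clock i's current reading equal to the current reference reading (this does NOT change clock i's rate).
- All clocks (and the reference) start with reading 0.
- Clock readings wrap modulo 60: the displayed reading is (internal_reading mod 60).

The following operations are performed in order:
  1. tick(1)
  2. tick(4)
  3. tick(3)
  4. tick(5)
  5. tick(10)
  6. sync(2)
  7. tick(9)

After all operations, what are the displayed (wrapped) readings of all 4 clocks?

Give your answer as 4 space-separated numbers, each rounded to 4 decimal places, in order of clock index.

After op 1 tick(1): ref=1.0000 raw=[2.0000 1.5000 0.9000 1.2500]
After op 2 tick(4): ref=5.0000 raw=[10.0000 7.5000 4.5000 6.2500]
After op 3 tick(3): ref=8.0000 raw=[16.0000 12.0000 7.2000 10.0000]
After op 4 tick(5): ref=13.0000 raw=[26.0000 19.5000 11.7000 16.2500]
After op 5 tick(10): ref=23.0000 raw=[46.0000 34.5000 20.7000 28.7500]
After op 6 sync(2): ref=23.0000 raw=[46.0000 34.5000 23.0000 28.7500]
After op 7 tick(9): ref=32.0000 raw=[64.0000 48.0000 31.1000 40.0000]
Wrap final raw readings (mod 60): 64.0000 mod 60 = 4.0000; 48.0000 mod 60 = 48.0000; 31.1000 mod 60 = 31.1000; 40.0000 mod 60 = 40.0000

Answer: 4.0000 48.0000 31.1000 40.0000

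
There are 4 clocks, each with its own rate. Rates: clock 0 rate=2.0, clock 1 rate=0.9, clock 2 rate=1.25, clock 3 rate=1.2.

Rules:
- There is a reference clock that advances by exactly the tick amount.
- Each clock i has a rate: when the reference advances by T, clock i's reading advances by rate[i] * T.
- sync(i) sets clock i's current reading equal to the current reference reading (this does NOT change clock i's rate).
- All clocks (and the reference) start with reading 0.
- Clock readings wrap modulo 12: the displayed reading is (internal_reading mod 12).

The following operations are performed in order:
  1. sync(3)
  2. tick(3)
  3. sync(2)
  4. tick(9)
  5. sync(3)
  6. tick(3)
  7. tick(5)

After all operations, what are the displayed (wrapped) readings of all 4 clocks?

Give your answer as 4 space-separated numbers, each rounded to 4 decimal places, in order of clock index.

Answer: 4.0000 6.0000 0.2500 9.6000

Derivation:
After op 1 sync(3): ref=0.0000 raw=[0.0000 0.0000 0.0000 0.0000]
After op 2 tick(3): ref=3.0000 raw=[6.0000 2.7000 3.7500 3.6000]
After op 3 sync(2): ref=3.0000 raw=[6.0000 2.7000 3.0000 3.6000]
After op 4 tick(9): ref=12.0000 raw=[24.0000 10.8000 14.2500 14.4000]
After op 5 sync(3): ref=12.0000 raw=[24.0000 10.8000 14.2500 12.0000]
After op 6 tick(3): ref=15.0000 raw=[30.0000 13.5000 18.0000 15.6000]
After op 7 tick(5): ref=20.0000 raw=[40.0000 18.0000 24.2500 21.6000]
Wrap final raw readings (mod 12): 40.0000 mod 12 = 4.0000; 18.0000 mod 12 = 6.0000; 24.2500 mod 12 = 0.2500; 21.6000 mod 12 = 9.6000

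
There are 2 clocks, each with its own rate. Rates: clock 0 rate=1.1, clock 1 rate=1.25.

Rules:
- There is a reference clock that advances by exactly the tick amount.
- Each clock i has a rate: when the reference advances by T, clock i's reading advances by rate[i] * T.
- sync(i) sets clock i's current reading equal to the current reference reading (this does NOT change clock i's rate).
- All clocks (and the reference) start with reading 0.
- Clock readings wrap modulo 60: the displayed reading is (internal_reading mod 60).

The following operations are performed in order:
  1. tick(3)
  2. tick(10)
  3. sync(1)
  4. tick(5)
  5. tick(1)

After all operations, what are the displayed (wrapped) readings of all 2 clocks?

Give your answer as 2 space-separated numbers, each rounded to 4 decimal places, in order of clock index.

Answer: 20.9000 20.5000

Derivation:
After op 1 tick(3): ref=3.0000 raw=[3.3000 3.7500]
After op 2 tick(10): ref=13.0000 raw=[14.3000 16.2500]
After op 3 sync(1): ref=13.0000 raw=[14.3000 13.0000]
After op 4 tick(5): ref=18.0000 raw=[19.8000 19.2500]
After op 5 tick(1): ref=19.0000 raw=[20.9000 20.5000]
Wrap final raw readings (mod 60): 20.9000 mod 60 = 20.9000; 20.5000 mod 60 = 20.5000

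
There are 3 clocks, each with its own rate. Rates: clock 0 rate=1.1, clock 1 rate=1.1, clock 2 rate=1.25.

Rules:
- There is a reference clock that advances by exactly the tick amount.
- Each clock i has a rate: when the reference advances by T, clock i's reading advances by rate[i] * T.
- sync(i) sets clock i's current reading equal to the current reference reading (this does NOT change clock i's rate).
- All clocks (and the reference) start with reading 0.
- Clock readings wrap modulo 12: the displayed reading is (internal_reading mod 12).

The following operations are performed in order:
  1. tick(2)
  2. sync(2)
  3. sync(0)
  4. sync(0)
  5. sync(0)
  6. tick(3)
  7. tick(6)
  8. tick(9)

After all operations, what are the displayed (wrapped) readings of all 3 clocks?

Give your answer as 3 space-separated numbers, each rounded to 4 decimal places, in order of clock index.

Answer: 9.8000 10.0000 0.5000

Derivation:
After op 1 tick(2): ref=2.0000 raw=[2.2000 2.2000 2.5000]
After op 2 sync(2): ref=2.0000 raw=[2.2000 2.2000 2.0000]
After op 3 sync(0): ref=2.0000 raw=[2.0000 2.2000 2.0000]
After op 4 sync(0): ref=2.0000 raw=[2.0000 2.2000 2.0000]
After op 5 sync(0): ref=2.0000 raw=[2.0000 2.2000 2.0000]
After op 6 tick(3): ref=5.0000 raw=[5.3000 5.5000 5.7500]
After op 7 tick(6): ref=11.0000 raw=[11.9000 12.1000 13.2500]
After op 8 tick(9): ref=20.0000 raw=[21.8000 22.0000 24.5000]
Wrap final raw readings (mod 12): 21.8000 mod 12 = 9.8000; 22.0000 mod 12 = 10.0000; 24.5000 mod 12 = 0.5000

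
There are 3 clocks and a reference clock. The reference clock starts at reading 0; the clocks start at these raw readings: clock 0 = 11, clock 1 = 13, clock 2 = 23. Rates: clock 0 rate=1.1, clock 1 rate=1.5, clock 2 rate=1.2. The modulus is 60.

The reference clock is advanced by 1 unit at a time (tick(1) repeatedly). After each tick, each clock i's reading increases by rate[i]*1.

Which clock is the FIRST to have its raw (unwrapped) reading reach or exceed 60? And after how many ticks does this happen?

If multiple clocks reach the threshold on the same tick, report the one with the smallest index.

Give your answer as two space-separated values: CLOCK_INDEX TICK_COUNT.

Answer: 2 31

Derivation:
clock 0: start=11, rate=1.1, needs 60-11 = 49; ticks = ceil(49/1.1) = ceil(44.5455) = 45; reading at tick 45 = 11 + 1.1*45 = 60.5000
clock 1: start=13, rate=1.5, needs 60-13 = 47; ticks = ceil(47/1.5) = ceil(31.3333) = 32; reading at tick 32 = 13 + 1.5*32 = 61.0000
clock 2: start=23, rate=1.2, needs 60-23 = 37; ticks = ceil(37/1.2) = ceil(30.8333) = 31; reading at tick 31 = 23 + 1.2*31 = 60.2000
Minimum tick count = 31; winners = [2]; smallest index = 2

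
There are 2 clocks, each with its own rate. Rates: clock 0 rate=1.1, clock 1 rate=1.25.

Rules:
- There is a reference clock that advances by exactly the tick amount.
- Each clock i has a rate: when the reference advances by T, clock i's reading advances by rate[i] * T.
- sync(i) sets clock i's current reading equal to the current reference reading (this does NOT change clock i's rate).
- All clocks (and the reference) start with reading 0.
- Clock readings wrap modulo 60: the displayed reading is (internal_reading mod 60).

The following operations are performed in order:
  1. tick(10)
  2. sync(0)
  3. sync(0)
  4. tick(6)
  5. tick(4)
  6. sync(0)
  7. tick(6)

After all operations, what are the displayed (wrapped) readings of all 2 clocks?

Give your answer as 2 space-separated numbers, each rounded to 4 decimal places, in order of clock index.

Answer: 26.6000 32.5000

Derivation:
After op 1 tick(10): ref=10.0000 raw=[11.0000 12.5000]
After op 2 sync(0): ref=10.0000 raw=[10.0000 12.5000]
After op 3 sync(0): ref=10.0000 raw=[10.0000 12.5000]
After op 4 tick(6): ref=16.0000 raw=[16.6000 20.0000]
After op 5 tick(4): ref=20.0000 raw=[21.0000 25.0000]
After op 6 sync(0): ref=20.0000 raw=[20.0000 25.0000]
After op 7 tick(6): ref=26.0000 raw=[26.6000 32.5000]
Wrap final raw readings (mod 60): 26.6000 mod 60 = 26.6000; 32.5000 mod 60 = 32.5000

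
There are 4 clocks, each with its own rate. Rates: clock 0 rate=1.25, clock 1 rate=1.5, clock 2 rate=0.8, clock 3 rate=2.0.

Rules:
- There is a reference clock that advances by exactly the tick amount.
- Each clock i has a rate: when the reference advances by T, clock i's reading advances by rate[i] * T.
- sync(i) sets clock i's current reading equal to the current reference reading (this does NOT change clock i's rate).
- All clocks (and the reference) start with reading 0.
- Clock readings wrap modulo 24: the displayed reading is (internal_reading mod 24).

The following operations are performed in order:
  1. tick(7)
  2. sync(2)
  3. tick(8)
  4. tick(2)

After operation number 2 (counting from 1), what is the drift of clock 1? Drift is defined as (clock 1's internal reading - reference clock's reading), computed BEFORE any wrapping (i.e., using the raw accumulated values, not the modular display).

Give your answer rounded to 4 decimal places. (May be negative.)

Answer: 3.5000

Derivation:
After op 1 tick(7): ref=7.0000 raw=[8.7500 10.5000 5.6000 14.0000]
After op 2 sync(2): ref=7.0000 raw=[8.7500 10.5000 7.0000 14.0000]
Drift of clock 1 after op 2: 10.5000 - 7.0000 = 3.5000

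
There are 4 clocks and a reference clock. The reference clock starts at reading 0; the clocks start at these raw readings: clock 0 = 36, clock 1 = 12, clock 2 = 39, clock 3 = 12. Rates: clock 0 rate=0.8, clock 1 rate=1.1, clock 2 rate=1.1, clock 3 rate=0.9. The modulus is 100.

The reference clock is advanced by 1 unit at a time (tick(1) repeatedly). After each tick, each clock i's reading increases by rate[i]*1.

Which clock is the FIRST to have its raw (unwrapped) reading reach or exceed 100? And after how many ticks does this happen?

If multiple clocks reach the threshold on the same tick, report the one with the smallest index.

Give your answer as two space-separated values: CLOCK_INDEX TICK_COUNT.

Answer: 2 56

Derivation:
clock 0: start=36, rate=0.8, needs 100-36 = 64; ticks = ceil(64/0.8) = ceil(80.0000) = 80; reading at tick 80 = 36 + 0.8*80 = 100.0000
clock 1: start=12, rate=1.1, needs 100-12 = 88; ticks = ceil(88/1.1) = ceil(80.0000) = 80; reading at tick 80 = 12 + 1.1*80 = 100.0000
clock 2: start=39, rate=1.1, needs 100-39 = 61; ticks = ceil(61/1.1) = ceil(55.4545) = 56; reading at tick 56 = 39 + 1.1*56 = 100.6000
clock 3: start=12, rate=0.9, needs 100-12 = 88; ticks = ceil(88/0.9) = ceil(97.7778) = 98; reading at tick 98 = 12 + 0.9*98 = 100.2000
Minimum tick count = 56; winners = [2]; smallest index = 2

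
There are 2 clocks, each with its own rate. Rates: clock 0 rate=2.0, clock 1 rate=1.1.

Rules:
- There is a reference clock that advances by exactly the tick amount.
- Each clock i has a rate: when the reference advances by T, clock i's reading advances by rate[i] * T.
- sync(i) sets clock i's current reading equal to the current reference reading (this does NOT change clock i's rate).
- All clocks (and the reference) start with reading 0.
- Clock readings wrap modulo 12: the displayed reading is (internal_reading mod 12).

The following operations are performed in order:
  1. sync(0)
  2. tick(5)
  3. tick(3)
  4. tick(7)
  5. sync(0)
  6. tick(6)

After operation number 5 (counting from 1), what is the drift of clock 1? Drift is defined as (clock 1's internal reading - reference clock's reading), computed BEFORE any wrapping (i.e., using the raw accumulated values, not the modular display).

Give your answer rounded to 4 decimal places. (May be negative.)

Answer: 1.5000

Derivation:
After op 1 sync(0): ref=0.0000 raw=[0.0000 0.0000]
After op 2 tick(5): ref=5.0000 raw=[10.0000 5.5000]
After op 3 tick(3): ref=8.0000 raw=[16.0000 8.8000]
After op 4 tick(7): ref=15.0000 raw=[30.0000 16.5000]
After op 5 sync(0): ref=15.0000 raw=[15.0000 16.5000]
Drift of clock 1 after op 5: 16.5000 - 15.0000 = 1.5000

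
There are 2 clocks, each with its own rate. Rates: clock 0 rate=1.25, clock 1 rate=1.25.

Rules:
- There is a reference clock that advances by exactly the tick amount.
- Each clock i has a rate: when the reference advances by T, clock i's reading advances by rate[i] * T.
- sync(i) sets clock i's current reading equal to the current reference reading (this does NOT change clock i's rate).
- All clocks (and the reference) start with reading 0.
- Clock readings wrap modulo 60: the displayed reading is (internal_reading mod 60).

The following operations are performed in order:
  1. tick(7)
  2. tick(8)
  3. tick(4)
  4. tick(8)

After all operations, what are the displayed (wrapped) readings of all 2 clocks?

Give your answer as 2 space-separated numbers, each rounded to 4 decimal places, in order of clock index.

Answer: 33.7500 33.7500

Derivation:
After op 1 tick(7): ref=7.0000 raw=[8.7500 8.7500]
After op 2 tick(8): ref=15.0000 raw=[18.7500 18.7500]
After op 3 tick(4): ref=19.0000 raw=[23.7500 23.7500]
After op 4 tick(8): ref=27.0000 raw=[33.7500 33.7500]
Wrap final raw readings (mod 60): 33.7500 mod 60 = 33.7500; 33.7500 mod 60 = 33.7500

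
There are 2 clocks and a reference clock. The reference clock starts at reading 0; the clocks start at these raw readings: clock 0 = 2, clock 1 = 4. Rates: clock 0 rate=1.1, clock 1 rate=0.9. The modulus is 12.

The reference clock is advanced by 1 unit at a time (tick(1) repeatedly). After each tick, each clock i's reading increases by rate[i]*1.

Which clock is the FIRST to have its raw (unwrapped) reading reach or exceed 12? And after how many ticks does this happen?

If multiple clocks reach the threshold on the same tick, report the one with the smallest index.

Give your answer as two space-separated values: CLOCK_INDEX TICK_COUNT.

clock 0: start=2, rate=1.1, needs 12-2 = 10; ticks = ceil(10/1.1) = ceil(9.0909) = 10; reading at tick 10 = 2 + 1.1*10 = 13.0000
clock 1: start=4, rate=0.9, needs 12-4 = 8; ticks = ceil(8/0.9) = ceil(8.8889) = 9; reading at tick 9 = 4 + 0.9*9 = 12.1000
Minimum tick count = 9; winners = [1]; smallest index = 1

Answer: 1 9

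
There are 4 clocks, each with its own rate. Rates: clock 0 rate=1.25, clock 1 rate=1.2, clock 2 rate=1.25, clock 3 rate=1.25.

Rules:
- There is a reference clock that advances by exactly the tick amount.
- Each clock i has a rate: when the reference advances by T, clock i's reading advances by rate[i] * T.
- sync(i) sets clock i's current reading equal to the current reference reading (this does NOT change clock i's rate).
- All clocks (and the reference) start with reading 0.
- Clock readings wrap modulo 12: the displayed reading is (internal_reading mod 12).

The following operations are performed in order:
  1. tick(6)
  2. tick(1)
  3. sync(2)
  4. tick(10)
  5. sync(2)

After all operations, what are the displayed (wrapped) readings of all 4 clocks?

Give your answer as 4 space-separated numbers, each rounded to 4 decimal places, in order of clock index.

Answer: 9.2500 8.4000 5.0000 9.2500

Derivation:
After op 1 tick(6): ref=6.0000 raw=[7.5000 7.2000 7.5000 7.5000]
After op 2 tick(1): ref=7.0000 raw=[8.7500 8.4000 8.7500 8.7500]
After op 3 sync(2): ref=7.0000 raw=[8.7500 8.4000 7.0000 8.7500]
After op 4 tick(10): ref=17.0000 raw=[21.2500 20.4000 19.5000 21.2500]
After op 5 sync(2): ref=17.0000 raw=[21.2500 20.4000 17.0000 21.2500]
Wrap final raw readings (mod 12): 21.2500 mod 12 = 9.2500; 20.4000 mod 12 = 8.4000; 17.0000 mod 12 = 5.0000; 21.2500 mod 12 = 9.2500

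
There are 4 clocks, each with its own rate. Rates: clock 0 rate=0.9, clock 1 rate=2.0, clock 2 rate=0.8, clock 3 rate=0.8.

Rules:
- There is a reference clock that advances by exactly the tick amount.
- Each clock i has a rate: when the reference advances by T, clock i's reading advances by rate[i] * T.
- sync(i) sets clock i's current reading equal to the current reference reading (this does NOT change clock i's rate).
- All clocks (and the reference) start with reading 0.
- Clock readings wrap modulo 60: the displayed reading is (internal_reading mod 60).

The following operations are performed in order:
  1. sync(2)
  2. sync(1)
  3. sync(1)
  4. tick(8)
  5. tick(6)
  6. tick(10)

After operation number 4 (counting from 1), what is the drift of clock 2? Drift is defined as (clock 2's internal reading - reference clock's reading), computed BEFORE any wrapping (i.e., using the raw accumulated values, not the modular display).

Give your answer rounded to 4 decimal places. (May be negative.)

After op 1 sync(2): ref=0.0000 raw=[0.0000 0.0000 0.0000 0.0000]
After op 2 sync(1): ref=0.0000 raw=[0.0000 0.0000 0.0000 0.0000]
After op 3 sync(1): ref=0.0000 raw=[0.0000 0.0000 0.0000 0.0000]
After op 4 tick(8): ref=8.0000 raw=[7.2000 16.0000 6.4000 6.4000]
Drift of clock 2 after op 4: 6.4000 - 8.0000 = -1.6000

Answer: -1.6000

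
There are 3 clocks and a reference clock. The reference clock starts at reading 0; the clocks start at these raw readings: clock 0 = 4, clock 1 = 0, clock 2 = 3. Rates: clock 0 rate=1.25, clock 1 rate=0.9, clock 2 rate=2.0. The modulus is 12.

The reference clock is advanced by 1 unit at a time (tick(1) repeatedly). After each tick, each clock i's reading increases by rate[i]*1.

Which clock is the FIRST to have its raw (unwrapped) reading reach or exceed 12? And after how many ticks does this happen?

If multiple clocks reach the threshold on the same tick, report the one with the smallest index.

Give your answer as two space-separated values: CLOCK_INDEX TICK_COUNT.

Answer: 2 5

Derivation:
clock 0: start=4, rate=1.25, needs 12-4 = 8; ticks = ceil(8/1.25) = ceil(6.4000) = 7; reading at tick 7 = 4 + 1.25*7 = 12.7500
clock 1: start=0, rate=0.9, needs 12-0 = 12; ticks = ceil(12/0.9) = ceil(13.3333) = 14; reading at tick 14 = 0 + 0.9*14 = 12.6000
clock 2: start=3, rate=2.0, needs 12-3 = 9; ticks = ceil(9/2.0) = ceil(4.5000) = 5; reading at tick 5 = 3 + 2.0*5 = 13.0000
Minimum tick count = 5; winners = [2]; smallest index = 2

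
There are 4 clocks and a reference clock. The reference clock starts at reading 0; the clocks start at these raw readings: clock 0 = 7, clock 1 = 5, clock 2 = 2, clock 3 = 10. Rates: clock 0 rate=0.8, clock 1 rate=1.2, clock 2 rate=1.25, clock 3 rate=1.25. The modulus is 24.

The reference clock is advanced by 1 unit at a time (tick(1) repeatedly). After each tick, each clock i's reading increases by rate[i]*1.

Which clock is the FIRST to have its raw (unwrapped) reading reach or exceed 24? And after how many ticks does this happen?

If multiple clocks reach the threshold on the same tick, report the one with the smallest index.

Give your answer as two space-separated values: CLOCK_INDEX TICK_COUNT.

Answer: 3 12

Derivation:
clock 0: start=7, rate=0.8, needs 24-7 = 17; ticks = ceil(17/0.8) = ceil(21.2500) = 22; reading at tick 22 = 7 + 0.8*22 = 24.6000
clock 1: start=5, rate=1.2, needs 24-5 = 19; ticks = ceil(19/1.2) = ceil(15.8333) = 16; reading at tick 16 = 5 + 1.2*16 = 24.2000
clock 2: start=2, rate=1.25, needs 24-2 = 22; ticks = ceil(22/1.25) = ceil(17.6000) = 18; reading at tick 18 = 2 + 1.25*18 = 24.5000
clock 3: start=10, rate=1.25, needs 24-10 = 14; ticks = ceil(14/1.25) = ceil(11.2000) = 12; reading at tick 12 = 10 + 1.25*12 = 25.0000
Minimum tick count = 12; winners = [3]; smallest index = 3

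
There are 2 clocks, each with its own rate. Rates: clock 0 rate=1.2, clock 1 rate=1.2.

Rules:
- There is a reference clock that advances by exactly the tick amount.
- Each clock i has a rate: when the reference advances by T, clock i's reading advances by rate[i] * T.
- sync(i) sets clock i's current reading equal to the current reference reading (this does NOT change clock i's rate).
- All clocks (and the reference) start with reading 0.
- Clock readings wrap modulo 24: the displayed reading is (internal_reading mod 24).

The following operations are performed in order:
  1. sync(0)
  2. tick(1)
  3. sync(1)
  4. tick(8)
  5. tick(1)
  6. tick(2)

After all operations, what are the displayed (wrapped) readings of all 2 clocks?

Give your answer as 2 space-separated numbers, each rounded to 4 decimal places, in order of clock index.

After op 1 sync(0): ref=0.0000 raw=[0.0000 0.0000]
After op 2 tick(1): ref=1.0000 raw=[1.2000 1.2000]
After op 3 sync(1): ref=1.0000 raw=[1.2000 1.0000]
After op 4 tick(8): ref=9.0000 raw=[10.8000 10.6000]
After op 5 tick(1): ref=10.0000 raw=[12.0000 11.8000]
After op 6 tick(2): ref=12.0000 raw=[14.4000 14.2000]
Wrap final raw readings (mod 24): 14.4000 mod 24 = 14.4000; 14.2000 mod 24 = 14.2000

Answer: 14.4000 14.2000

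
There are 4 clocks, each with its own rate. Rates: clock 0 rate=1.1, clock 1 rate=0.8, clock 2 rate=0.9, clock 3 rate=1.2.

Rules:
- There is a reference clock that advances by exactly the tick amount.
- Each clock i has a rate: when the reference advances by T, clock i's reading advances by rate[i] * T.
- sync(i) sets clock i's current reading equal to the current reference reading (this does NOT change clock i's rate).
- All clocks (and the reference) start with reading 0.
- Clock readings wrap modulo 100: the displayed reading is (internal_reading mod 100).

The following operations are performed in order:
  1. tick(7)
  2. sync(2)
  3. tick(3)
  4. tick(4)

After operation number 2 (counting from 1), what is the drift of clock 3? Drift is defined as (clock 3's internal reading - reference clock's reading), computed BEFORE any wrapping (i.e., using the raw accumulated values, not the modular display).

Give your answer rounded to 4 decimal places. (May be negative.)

Answer: 1.4000

Derivation:
After op 1 tick(7): ref=7.0000 raw=[7.7000 5.6000 6.3000 8.4000]
After op 2 sync(2): ref=7.0000 raw=[7.7000 5.6000 7.0000 8.4000]
Drift of clock 3 after op 2: 8.4000 - 7.0000 = 1.4000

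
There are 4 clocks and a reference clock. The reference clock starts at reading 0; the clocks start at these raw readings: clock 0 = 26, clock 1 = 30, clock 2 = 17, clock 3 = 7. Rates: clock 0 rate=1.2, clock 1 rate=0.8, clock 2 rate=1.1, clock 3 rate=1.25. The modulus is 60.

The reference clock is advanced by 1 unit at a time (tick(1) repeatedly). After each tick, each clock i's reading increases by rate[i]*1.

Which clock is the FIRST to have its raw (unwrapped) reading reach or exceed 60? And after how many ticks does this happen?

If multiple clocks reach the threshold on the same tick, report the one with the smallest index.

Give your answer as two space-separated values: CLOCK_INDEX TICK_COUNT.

Answer: 0 29

Derivation:
clock 0: start=26, rate=1.2, needs 60-26 = 34; ticks = ceil(34/1.2) = ceil(28.3333) = 29; reading at tick 29 = 26 + 1.2*29 = 60.8000
clock 1: start=30, rate=0.8, needs 60-30 = 30; ticks = ceil(30/0.8) = ceil(37.5000) = 38; reading at tick 38 = 30 + 0.8*38 = 60.4000
clock 2: start=17, rate=1.1, needs 60-17 = 43; ticks = ceil(43/1.1) = ceil(39.0909) = 40; reading at tick 40 = 17 + 1.1*40 = 61.0000
clock 3: start=7, rate=1.25, needs 60-7 = 53; ticks = ceil(53/1.25) = ceil(42.4000) = 43; reading at tick 43 = 7 + 1.25*43 = 60.7500
Minimum tick count = 29; winners = [0]; smallest index = 0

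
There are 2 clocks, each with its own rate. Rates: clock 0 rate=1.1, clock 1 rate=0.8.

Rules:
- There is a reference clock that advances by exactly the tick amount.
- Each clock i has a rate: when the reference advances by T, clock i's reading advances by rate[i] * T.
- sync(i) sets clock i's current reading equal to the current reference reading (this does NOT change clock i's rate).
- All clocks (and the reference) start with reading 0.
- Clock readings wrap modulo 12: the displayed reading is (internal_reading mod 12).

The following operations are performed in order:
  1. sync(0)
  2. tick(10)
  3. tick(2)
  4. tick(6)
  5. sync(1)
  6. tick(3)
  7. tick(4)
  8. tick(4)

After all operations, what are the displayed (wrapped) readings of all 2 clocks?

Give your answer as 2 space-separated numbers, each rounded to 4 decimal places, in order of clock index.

Answer: 7.9000 2.8000

Derivation:
After op 1 sync(0): ref=0.0000 raw=[0.0000 0.0000]
After op 2 tick(10): ref=10.0000 raw=[11.0000 8.0000]
After op 3 tick(2): ref=12.0000 raw=[13.2000 9.6000]
After op 4 tick(6): ref=18.0000 raw=[19.8000 14.4000]
After op 5 sync(1): ref=18.0000 raw=[19.8000 18.0000]
After op 6 tick(3): ref=21.0000 raw=[23.1000 20.4000]
After op 7 tick(4): ref=25.0000 raw=[27.5000 23.6000]
After op 8 tick(4): ref=29.0000 raw=[31.9000 26.8000]
Wrap final raw readings (mod 12): 31.9000 mod 12 = 7.9000; 26.8000 mod 12 = 2.8000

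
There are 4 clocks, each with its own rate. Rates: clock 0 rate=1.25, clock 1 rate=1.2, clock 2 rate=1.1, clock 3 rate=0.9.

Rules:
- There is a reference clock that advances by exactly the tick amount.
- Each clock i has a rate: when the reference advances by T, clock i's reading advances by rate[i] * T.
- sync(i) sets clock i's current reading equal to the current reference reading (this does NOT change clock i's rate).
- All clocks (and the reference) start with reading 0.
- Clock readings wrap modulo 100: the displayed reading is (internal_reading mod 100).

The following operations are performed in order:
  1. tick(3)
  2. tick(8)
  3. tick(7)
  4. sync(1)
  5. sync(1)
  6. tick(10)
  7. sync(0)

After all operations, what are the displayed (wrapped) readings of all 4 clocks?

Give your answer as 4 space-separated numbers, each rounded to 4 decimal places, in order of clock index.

Answer: 28.0000 30.0000 30.8000 25.2000

Derivation:
After op 1 tick(3): ref=3.0000 raw=[3.7500 3.6000 3.3000 2.7000]
After op 2 tick(8): ref=11.0000 raw=[13.7500 13.2000 12.1000 9.9000]
After op 3 tick(7): ref=18.0000 raw=[22.5000 21.6000 19.8000 16.2000]
After op 4 sync(1): ref=18.0000 raw=[22.5000 18.0000 19.8000 16.2000]
After op 5 sync(1): ref=18.0000 raw=[22.5000 18.0000 19.8000 16.2000]
After op 6 tick(10): ref=28.0000 raw=[35.0000 30.0000 30.8000 25.2000]
After op 7 sync(0): ref=28.0000 raw=[28.0000 30.0000 30.8000 25.2000]
Wrap final raw readings (mod 100): 28.0000 mod 100 = 28.0000; 30.0000 mod 100 = 30.0000; 30.8000 mod 100 = 30.8000; 25.2000 mod 100 = 25.2000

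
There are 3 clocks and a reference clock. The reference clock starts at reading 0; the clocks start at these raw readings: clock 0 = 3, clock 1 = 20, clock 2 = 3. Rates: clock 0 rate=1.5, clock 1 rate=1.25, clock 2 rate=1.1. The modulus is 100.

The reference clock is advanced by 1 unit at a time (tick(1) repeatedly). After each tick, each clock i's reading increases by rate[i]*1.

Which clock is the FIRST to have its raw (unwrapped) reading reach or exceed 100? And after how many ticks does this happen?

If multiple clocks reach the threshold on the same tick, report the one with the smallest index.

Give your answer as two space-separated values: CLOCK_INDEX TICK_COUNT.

clock 0: start=3, rate=1.5, needs 100-3 = 97; ticks = ceil(97/1.5) = ceil(64.6667) = 65; reading at tick 65 = 3 + 1.5*65 = 100.5000
clock 1: start=20, rate=1.25, needs 100-20 = 80; ticks = ceil(80/1.25) = ceil(64.0000) = 64; reading at tick 64 = 20 + 1.25*64 = 100.0000
clock 2: start=3, rate=1.1, needs 100-3 = 97; ticks = ceil(97/1.1) = ceil(88.1818) = 89; reading at tick 89 = 3 + 1.1*89 = 100.9000
Minimum tick count = 64; winners = [1]; smallest index = 1

Answer: 1 64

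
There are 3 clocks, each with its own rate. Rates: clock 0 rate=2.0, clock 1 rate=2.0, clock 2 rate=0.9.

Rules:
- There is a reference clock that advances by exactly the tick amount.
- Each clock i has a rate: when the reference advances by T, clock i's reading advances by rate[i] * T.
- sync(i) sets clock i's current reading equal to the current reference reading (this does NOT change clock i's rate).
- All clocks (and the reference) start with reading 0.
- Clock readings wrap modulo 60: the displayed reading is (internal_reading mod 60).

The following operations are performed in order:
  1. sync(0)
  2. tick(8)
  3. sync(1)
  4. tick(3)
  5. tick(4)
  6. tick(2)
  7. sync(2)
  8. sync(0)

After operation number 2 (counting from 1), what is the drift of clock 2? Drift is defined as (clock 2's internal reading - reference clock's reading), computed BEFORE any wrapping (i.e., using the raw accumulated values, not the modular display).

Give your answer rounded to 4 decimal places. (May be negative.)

Answer: -0.8000

Derivation:
After op 1 sync(0): ref=0.0000 raw=[0.0000 0.0000 0.0000]
After op 2 tick(8): ref=8.0000 raw=[16.0000 16.0000 7.2000]
Drift of clock 2 after op 2: 7.2000 - 8.0000 = -0.8000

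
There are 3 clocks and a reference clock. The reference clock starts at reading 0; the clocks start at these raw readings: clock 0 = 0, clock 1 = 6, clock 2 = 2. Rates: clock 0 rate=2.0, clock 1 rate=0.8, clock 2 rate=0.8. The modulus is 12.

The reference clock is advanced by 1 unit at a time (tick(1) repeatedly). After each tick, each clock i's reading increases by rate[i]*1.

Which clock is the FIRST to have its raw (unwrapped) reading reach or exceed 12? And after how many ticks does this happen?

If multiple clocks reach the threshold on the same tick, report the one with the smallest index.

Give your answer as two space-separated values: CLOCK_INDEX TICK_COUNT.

clock 0: start=0, rate=2.0, needs 12-0 = 12; ticks = ceil(12/2.0) = ceil(6.0000) = 6; reading at tick 6 = 0 + 2.0*6 = 12.0000
clock 1: start=6, rate=0.8, needs 12-6 = 6; ticks = ceil(6/0.8) = ceil(7.5000) = 8; reading at tick 8 = 6 + 0.8*8 = 12.4000
clock 2: start=2, rate=0.8, needs 12-2 = 10; ticks = ceil(10/0.8) = ceil(12.5000) = 13; reading at tick 13 = 2 + 0.8*13 = 12.4000
Minimum tick count = 6; winners = [0]; smallest index = 0

Answer: 0 6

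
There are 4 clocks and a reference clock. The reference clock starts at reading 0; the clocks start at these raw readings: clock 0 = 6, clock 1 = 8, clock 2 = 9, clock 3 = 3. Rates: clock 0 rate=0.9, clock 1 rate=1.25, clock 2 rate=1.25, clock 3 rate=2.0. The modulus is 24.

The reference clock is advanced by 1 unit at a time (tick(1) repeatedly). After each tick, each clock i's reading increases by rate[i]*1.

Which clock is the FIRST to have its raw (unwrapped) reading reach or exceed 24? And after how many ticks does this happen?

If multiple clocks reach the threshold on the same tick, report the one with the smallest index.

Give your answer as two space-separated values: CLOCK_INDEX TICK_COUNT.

Answer: 3 11

Derivation:
clock 0: start=6, rate=0.9, needs 24-6 = 18; ticks = ceil(18/0.9) = ceil(20.0000) = 20; reading at tick 20 = 6 + 0.9*20 = 24.0000
clock 1: start=8, rate=1.25, needs 24-8 = 16; ticks = ceil(16/1.25) = ceil(12.8000) = 13; reading at tick 13 = 8 + 1.25*13 = 24.2500
clock 2: start=9, rate=1.25, needs 24-9 = 15; ticks = ceil(15/1.25) = ceil(12.0000) = 12; reading at tick 12 = 9 + 1.25*12 = 24.0000
clock 3: start=3, rate=2.0, needs 24-3 = 21; ticks = ceil(21/2.0) = ceil(10.5000) = 11; reading at tick 11 = 3 + 2.0*11 = 25.0000
Minimum tick count = 11; winners = [3]; smallest index = 3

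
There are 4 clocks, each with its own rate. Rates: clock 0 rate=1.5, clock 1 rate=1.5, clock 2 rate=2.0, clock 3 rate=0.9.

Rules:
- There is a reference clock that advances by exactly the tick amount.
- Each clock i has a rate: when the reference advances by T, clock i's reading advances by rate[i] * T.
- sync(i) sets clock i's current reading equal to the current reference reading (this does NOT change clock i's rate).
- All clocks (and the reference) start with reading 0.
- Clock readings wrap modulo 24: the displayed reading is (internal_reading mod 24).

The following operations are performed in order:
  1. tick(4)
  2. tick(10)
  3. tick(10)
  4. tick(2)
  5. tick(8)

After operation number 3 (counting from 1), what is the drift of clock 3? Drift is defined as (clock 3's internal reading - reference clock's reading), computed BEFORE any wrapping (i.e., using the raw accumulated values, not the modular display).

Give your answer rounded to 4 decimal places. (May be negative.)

Answer: -2.4000

Derivation:
After op 1 tick(4): ref=4.0000 raw=[6.0000 6.0000 8.0000 3.6000]
After op 2 tick(10): ref=14.0000 raw=[21.0000 21.0000 28.0000 12.6000]
After op 3 tick(10): ref=24.0000 raw=[36.0000 36.0000 48.0000 21.6000]
Drift of clock 3 after op 3: 21.6000 - 24.0000 = -2.4000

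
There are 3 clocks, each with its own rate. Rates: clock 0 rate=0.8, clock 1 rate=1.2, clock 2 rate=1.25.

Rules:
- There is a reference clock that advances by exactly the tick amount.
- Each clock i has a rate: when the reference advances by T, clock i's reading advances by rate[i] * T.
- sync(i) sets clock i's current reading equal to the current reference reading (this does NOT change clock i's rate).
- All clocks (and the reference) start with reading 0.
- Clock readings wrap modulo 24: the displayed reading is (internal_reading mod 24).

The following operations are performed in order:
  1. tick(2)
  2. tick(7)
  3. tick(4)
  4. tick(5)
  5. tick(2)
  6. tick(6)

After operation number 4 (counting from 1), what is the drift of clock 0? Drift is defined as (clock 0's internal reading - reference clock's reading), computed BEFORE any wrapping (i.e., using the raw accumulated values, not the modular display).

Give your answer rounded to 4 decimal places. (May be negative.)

Answer: -3.6000

Derivation:
After op 1 tick(2): ref=2.0000 raw=[1.6000 2.4000 2.5000]
After op 2 tick(7): ref=9.0000 raw=[7.2000 10.8000 11.2500]
After op 3 tick(4): ref=13.0000 raw=[10.4000 15.6000 16.2500]
After op 4 tick(5): ref=18.0000 raw=[14.4000 21.6000 22.5000]
Drift of clock 0 after op 4: 14.4000 - 18.0000 = -3.6000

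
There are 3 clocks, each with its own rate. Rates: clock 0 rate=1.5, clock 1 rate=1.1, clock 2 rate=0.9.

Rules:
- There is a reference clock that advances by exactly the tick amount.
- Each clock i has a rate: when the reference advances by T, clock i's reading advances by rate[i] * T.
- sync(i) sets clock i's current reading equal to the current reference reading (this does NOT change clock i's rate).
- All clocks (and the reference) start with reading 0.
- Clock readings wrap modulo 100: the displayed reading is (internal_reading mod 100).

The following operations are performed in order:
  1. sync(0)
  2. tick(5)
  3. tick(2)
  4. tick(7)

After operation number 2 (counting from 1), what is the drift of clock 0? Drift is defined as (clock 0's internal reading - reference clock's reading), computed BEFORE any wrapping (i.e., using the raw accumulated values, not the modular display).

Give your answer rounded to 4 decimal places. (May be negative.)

Answer: 2.5000

Derivation:
After op 1 sync(0): ref=0.0000 raw=[0.0000 0.0000 0.0000]
After op 2 tick(5): ref=5.0000 raw=[7.5000 5.5000 4.5000]
Drift of clock 0 after op 2: 7.5000 - 5.0000 = 2.5000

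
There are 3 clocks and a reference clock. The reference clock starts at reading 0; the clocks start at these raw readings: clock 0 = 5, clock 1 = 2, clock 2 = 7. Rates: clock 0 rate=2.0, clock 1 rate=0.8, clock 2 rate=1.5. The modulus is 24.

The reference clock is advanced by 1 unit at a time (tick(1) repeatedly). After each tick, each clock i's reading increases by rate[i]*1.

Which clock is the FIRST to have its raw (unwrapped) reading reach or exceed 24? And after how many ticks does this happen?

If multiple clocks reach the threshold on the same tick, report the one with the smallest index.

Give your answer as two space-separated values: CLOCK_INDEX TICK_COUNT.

clock 0: start=5, rate=2.0, needs 24-5 = 19; ticks = ceil(19/2.0) = ceil(9.5000) = 10; reading at tick 10 = 5 + 2.0*10 = 25.0000
clock 1: start=2, rate=0.8, needs 24-2 = 22; ticks = ceil(22/0.8) = ceil(27.5000) = 28; reading at tick 28 = 2 + 0.8*28 = 24.4000
clock 2: start=7, rate=1.5, needs 24-7 = 17; ticks = ceil(17/1.5) = ceil(11.3333) = 12; reading at tick 12 = 7 + 1.5*12 = 25.0000
Minimum tick count = 10; winners = [0]; smallest index = 0

Answer: 0 10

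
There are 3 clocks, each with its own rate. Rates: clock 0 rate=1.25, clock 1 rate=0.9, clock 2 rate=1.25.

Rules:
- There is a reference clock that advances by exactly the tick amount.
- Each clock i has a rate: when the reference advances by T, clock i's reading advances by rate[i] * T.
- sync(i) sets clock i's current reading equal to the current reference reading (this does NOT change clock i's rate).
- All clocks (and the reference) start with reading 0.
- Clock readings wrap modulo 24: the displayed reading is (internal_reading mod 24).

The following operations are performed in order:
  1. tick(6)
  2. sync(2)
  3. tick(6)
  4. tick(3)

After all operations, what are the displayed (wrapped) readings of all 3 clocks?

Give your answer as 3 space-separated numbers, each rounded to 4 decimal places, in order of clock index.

After op 1 tick(6): ref=6.0000 raw=[7.5000 5.4000 7.5000]
After op 2 sync(2): ref=6.0000 raw=[7.5000 5.4000 6.0000]
After op 3 tick(6): ref=12.0000 raw=[15.0000 10.8000 13.5000]
After op 4 tick(3): ref=15.0000 raw=[18.7500 13.5000 17.2500]
Wrap final raw readings (mod 24): 18.7500 mod 24 = 18.7500; 13.5000 mod 24 = 13.5000; 17.2500 mod 24 = 17.2500

Answer: 18.7500 13.5000 17.2500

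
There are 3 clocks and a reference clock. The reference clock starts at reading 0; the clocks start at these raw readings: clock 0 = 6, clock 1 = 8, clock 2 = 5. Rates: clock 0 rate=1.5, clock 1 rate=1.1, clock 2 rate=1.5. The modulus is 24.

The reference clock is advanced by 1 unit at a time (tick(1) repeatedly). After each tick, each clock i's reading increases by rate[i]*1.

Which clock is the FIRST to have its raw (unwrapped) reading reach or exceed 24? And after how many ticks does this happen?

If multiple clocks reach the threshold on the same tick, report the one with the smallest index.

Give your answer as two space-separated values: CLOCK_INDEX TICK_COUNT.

Answer: 0 12

Derivation:
clock 0: start=6, rate=1.5, needs 24-6 = 18; ticks = ceil(18/1.5) = ceil(12.0000) = 12; reading at tick 12 = 6 + 1.5*12 = 24.0000
clock 1: start=8, rate=1.1, needs 24-8 = 16; ticks = ceil(16/1.1) = ceil(14.5455) = 15; reading at tick 15 = 8 + 1.1*15 = 24.5000
clock 2: start=5, rate=1.5, needs 24-5 = 19; ticks = ceil(19/1.5) = ceil(12.6667) = 13; reading at tick 13 = 5 + 1.5*13 = 24.5000
Minimum tick count = 12; winners = [0]; smallest index = 0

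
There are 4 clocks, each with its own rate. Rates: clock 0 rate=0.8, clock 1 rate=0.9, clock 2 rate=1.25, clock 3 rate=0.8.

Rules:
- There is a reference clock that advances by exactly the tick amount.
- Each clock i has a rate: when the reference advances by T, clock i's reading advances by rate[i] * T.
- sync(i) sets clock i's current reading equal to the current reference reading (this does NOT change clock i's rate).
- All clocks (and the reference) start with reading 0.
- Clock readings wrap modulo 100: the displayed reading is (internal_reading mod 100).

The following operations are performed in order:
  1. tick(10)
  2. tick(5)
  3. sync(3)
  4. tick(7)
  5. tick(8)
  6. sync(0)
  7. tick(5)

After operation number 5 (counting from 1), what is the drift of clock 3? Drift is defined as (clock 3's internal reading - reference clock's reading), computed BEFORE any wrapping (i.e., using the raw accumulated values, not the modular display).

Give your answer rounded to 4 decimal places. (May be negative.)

After op 1 tick(10): ref=10.0000 raw=[8.0000 9.0000 12.5000 8.0000]
After op 2 tick(5): ref=15.0000 raw=[12.0000 13.5000 18.7500 12.0000]
After op 3 sync(3): ref=15.0000 raw=[12.0000 13.5000 18.7500 15.0000]
After op 4 tick(7): ref=22.0000 raw=[17.6000 19.8000 27.5000 20.6000]
After op 5 tick(8): ref=30.0000 raw=[24.0000 27.0000 37.5000 27.0000]
Drift of clock 3 after op 5: 27.0000 - 30.0000 = -3.0000

Answer: -3.0000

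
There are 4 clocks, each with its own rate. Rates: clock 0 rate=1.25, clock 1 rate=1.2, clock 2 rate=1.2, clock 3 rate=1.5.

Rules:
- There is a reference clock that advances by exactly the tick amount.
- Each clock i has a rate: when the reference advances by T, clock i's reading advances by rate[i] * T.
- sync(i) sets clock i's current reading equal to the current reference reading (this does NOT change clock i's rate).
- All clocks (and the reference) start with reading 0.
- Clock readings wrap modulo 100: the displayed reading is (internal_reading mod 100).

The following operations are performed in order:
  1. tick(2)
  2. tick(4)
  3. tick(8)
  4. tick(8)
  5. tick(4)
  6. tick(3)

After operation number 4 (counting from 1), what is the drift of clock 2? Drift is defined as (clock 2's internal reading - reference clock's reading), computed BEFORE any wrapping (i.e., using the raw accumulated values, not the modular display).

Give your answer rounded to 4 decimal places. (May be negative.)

Answer: 4.4000

Derivation:
After op 1 tick(2): ref=2.0000 raw=[2.5000 2.4000 2.4000 3.0000]
After op 2 tick(4): ref=6.0000 raw=[7.5000 7.2000 7.2000 9.0000]
After op 3 tick(8): ref=14.0000 raw=[17.5000 16.8000 16.8000 21.0000]
After op 4 tick(8): ref=22.0000 raw=[27.5000 26.4000 26.4000 33.0000]
Drift of clock 2 after op 4: 26.4000 - 22.0000 = 4.4000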